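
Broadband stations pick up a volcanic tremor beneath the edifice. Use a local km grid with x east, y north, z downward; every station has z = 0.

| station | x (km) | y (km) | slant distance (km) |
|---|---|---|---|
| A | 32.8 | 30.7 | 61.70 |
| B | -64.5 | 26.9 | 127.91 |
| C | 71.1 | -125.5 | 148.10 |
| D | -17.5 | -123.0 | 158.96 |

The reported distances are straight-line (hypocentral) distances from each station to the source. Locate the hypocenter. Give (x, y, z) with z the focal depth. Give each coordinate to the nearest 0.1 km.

Each station gives a sphere (x−x_i)² + (y−y_i)² + z² = d_i² (stations at z=0).
Subtracting the A sphere from B and C: z² cancels, leaving linear equations in x and y:
-194.6 x − 7.6 y = -9688.55
76.6 x − 312.4 y = 660.41
Solving: x ≈ 49.397, y ≈ 9.998 km (keep extra digits for the depth step; rounded: 49.4, 10.0).
Then from the A sphere: z² = 61.70² − (x − 32.8)² − (y − 30.7)² with x = 49.397, y = 9.998, so z ≈ 55.703 ≈ 55.7 km.

x ≈ 49.4 km, y ≈ 10.0 km, depth ≈ 55.7 km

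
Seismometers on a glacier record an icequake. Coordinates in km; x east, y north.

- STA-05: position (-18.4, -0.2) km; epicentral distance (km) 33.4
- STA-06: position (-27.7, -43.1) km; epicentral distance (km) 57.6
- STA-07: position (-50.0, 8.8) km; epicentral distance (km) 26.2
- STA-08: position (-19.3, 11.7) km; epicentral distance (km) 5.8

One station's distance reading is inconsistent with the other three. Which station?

Solve using three stations at a time. Using STA-06, STA-07, STA-08 (subtract circle equations pairwise → linear system) gives (x, y) ≈ (-24.4, 14.4).
Distances from that point to each station vs reported:
  STA-05: calculated 15.8 vs reported 33.4 → residual 17.6 km
  STA-06: calculated 57.6 vs reported 57.6 → residual 0.0 km
  STA-07: calculated 26.2 vs reported 26.2 → residual 0.0 km
  STA-08: calculated 5.8 vs reported 5.8 → residual 0.0 km
STA-06, STA-07, STA-08 are mutually consistent (residuals ≈ 0); STA-05 is off by 17.6 km.

STA-05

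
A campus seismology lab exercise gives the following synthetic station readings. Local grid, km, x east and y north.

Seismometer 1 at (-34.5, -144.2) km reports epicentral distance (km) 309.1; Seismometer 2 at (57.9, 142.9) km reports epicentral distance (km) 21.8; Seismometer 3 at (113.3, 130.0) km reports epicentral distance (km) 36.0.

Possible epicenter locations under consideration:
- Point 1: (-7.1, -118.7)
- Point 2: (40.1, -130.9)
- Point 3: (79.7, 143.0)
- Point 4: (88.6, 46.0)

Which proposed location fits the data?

For each candidate, compare |candidate − station| to the reported distance:
Point 1: residuals Seismometer 1 271.7, Seismometer 2 247.8, Seismometer 3 240.3 → max 271.7 km
Point 2: residuals Seismometer 1 233.3, Seismometer 2 252.6, Seismometer 3 235.0 → max 252.6 km
Point 3: residuals Seismometer 1 0.0, Seismometer 2 0.0, Seismometer 3 0.0 → max 0.0 km
Point 4: residuals Seismometer 1 82.5, Seismometer 2 79.8, Seismometer 3 51.6 → max 82.5 km
Only Point 3 has all residuals ≈ 0.

Point 3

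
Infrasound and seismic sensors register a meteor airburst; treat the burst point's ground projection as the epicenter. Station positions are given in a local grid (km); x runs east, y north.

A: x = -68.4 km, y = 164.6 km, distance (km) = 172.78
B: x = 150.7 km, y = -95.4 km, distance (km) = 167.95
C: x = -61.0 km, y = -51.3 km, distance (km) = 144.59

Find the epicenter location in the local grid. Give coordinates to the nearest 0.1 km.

Circle about each station: (x + 68.4)² + (y − 164.6)² = 172.78²; (x − 150.7)² + (y + 95.4)² = 167.95²; (x + 61.0)² + (y + 51.3)² = 144.59².
Subtracting the A equation from the B and C equations removes the quadratic terms:
438.2 x − 520.0 y = 1685.66
14.8 x − 431.8 y = -16472.37
Solving the 2×2 system: x ≈ 51.2, y ≈ 39.9 km.
Check against A (with the unrounded x, y): √((x + 68.4)²+(y − 164.6)²) = 172.78 ≈ 172.78 km. ✓

x ≈ 51.2 km, y ≈ 39.9 km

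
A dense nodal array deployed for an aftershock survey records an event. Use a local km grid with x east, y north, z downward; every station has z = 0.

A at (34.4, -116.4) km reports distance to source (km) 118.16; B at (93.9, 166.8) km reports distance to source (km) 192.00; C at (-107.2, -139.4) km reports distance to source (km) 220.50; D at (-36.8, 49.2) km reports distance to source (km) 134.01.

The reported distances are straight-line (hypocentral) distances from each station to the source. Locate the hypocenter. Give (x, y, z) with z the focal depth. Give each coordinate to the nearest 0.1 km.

(67.8, -16.0, 52.6)

Each station gives a sphere (x−x_i)² + (y−y_i)² + z² = d_i² (stations at z=0).
Subtracting the A sphere from B and C: z² cancels, leaving linear equations in x and y:
119.0 x + 566.4 y = -995.08
-283.2 x − 46.0 y = -18466.58
Solving: x ≈ 67.806, y ≈ -16.003 km (keep extra digits for the depth step; rounded: 67.8, -16.0).
Then from the A sphere: z² = 118.16² − (x − 34.4)² − (y + 116.4)² with x = 67.806, y = -16.003, so z ≈ 52.595 ≈ 52.6 km.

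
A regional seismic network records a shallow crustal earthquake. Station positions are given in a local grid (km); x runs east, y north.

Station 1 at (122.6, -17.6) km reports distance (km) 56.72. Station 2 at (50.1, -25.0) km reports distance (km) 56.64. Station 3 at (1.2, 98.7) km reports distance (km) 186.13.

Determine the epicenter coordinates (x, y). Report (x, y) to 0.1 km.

90.7 km east, -64.5 km north

Circle about each station: (x − 122.6)² + (y + 17.6)² = 56.72²; (x − 50.1)² + (y + 25.0)² = 56.64²; (x − 1.2)² + (y − 98.7)² = 186.13².
Subtracting pairs of circle equations eliminates x²+y² and gives linear equations (the radical axes):
-145.0 x − 14.8 y = -12196.44
-242.8 x + 232.6 y = -37024.61
Solving the 2×2 system: x ≈ 90.7, y ≈ -64.5 km.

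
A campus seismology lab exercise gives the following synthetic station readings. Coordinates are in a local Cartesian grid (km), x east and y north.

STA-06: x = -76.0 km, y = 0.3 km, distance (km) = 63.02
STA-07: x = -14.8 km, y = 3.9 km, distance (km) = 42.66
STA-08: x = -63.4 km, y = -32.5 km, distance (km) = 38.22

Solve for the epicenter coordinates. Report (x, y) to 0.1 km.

Circle about each station: (x + 76.0)² + (y − 0.3)² = 63.02²; (x + 14.8)² + (y − 3.9)² = 42.66²; (x + 63.4)² + (y + 32.5)² = 38.22².
Subtracting the STA-06 equation from the STA-07 and STA-08 equations removes the quadratic terms:
122.4 x + 7.2 y = -3390.20
25.2 x − 65.6 y = 1810.47
Solving the 2×2 system: x ≈ -25.5, y ≈ -37.4 km.
Check against STA-06 (with the unrounded x, y): √((x + 76.0)²+(y − 0.3)²) = 63.02 ≈ 63.02 km. ✓

x ≈ -25.5 km, y ≈ -37.4 km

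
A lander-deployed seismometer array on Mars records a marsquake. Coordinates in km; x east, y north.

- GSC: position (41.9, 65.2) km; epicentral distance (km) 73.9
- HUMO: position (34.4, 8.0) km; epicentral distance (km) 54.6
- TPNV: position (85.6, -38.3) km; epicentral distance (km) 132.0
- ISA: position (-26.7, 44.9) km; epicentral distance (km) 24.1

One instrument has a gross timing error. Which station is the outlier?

Solve using three stations at a time. Using GSC, HUMO, ISA (subtract circle equations pairwise → linear system) gives (x, y) ≈ (-18.3, 22.3).
Distances from that point to each station vs reported:
  GSC: calculated 73.9 vs reported 73.9 → residual 0.0 km
  HUMO: calculated 54.6 vs reported 54.6 → residual 0.0 km
  TPNV: calculated 120.3 vs reported 132.0 → residual 11.7 km
  ISA: calculated 24.1 vs reported 24.1 → residual 0.0 km
GSC, HUMO, ISA are mutually consistent (residuals ≈ 0); TPNV is off by 11.7 km.

TPNV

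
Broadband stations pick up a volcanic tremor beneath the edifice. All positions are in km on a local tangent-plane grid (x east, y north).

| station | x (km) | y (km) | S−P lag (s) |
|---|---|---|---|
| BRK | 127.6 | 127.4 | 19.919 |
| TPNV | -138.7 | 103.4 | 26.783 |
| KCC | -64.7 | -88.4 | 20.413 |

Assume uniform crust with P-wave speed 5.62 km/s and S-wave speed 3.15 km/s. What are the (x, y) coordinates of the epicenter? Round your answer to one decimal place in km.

Distance from S−P lag: d = Δt · v_P v_S / (v_P − v_S) = Δt · (5.62·3.15)/(5.62−3.15) ≈ 7.1672·Δt.
So d_BRK = 142.76, d_TPNV = 191.96, d_KCC = 146.30 km.
Circle about each station: (x − 127.6)² + (y − 127.4)² = 142.76²; (x + 138.7)² + (y − 103.4)² = 191.96²; (x + 64.7)² + (y + 88.4)² = 146.30².
Subtracting the BRK equation from the TPNV and KCC equations removes the quadratic terms:
-532.6 x − 48.0 y = -19051.49
-384.6 x − 431.6 y = -21535.14
Solving the 2×2 system: x ≈ 34.0, y ≈ 19.6 km.

x ≈ 34.0 km, y ≈ 19.6 km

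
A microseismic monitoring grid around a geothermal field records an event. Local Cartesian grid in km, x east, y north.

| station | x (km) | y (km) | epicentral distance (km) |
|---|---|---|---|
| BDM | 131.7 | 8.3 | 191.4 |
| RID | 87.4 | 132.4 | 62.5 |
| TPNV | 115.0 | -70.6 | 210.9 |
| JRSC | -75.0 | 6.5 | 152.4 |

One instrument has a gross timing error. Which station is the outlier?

Solve using three stations at a time. Using RID, TPNV, JRSC (subtract circle equations pairwise → linear system) gives (x, y) ≈ (26.0, 120.6).
Distances from that point to each station vs reported:
  BDM: calculated 154.2 vs reported 191.4 → residual 37.2 km
  RID: calculated 62.5 vs reported 62.5 → residual 0.0 km
  TPNV: calculated 210.9 vs reported 210.9 → residual 0.0 km
  JRSC: calculated 152.4 vs reported 152.4 → residual 0.0 km
RID, TPNV, JRSC are mutually consistent (residuals ≈ 0); BDM is off by 37.2 km.

BDM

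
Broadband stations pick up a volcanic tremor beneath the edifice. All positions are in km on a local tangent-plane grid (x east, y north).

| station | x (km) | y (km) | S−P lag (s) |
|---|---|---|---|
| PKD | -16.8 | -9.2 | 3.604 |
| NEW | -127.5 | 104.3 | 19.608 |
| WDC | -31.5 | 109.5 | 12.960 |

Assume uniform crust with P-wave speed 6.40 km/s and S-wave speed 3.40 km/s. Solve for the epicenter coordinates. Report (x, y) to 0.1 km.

Distance from S−P lag: d = Δt · v_P v_S / (v_P − v_S) = Δt · (6.40·3.40)/(6.40−3.40) ≈ 7.2533·Δt.
So d_PKD = 26.14, d_NEW = 142.22, d_WDC = 94.00 km.
Circle about each station: (x + 16.8)² + (y + 9.2)² = 26.14²; (x + 127.5)² + (y − 104.3)² = 142.22²; (x + 31.5)² + (y − 109.5)² = 94.00².
Subtracting the PKD equation from the NEW and WDC equations removes the quadratic terms:
-221.4 x + 227.0 y = 7224.63
-29.4 x + 237.4 y = 4462.92
Solving the 2×2 system: x ≈ -15.3, y ≈ 16.9 km.
Check against PKD (with the unrounded x, y): √((x + 16.8)²+(y + 9.2)²) = 26.15 ≈ 26.14 km. ✓

-15.3 km east, 16.9 km north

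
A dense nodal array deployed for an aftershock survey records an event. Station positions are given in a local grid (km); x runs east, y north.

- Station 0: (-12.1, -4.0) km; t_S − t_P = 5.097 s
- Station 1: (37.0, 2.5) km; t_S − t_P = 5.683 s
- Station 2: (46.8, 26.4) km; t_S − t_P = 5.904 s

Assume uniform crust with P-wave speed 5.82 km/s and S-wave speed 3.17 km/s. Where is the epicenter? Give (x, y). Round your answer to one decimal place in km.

x ≈ 5.7 km, y ≈ 26.7 km

Distance from S−P lag: d = Δt · v_P v_S / (v_P − v_S) = Δt · (5.82·3.17)/(5.82−3.17) ≈ 6.9620·Δt.
So d_Station 0 = 35.49, d_Station 1 = 39.57, d_Station 2 = 41.10 km.
Circle about each station: (x + 12.1)² + (y + 4.0)² = 35.49²; (x − 37.0)² + (y − 2.5)² = 39.57²; (x − 46.8)² + (y − 26.4)² = 41.10².
Subtracting pairs of circle equations eliminates x²+y² and gives linear equations (the radical axes):
98.2 x + 13.0 y = 906.60
117.8 x + 60.8 y = 2295.12
Solving the 2×2 system: x ≈ 5.7, y ≈ 26.7 km.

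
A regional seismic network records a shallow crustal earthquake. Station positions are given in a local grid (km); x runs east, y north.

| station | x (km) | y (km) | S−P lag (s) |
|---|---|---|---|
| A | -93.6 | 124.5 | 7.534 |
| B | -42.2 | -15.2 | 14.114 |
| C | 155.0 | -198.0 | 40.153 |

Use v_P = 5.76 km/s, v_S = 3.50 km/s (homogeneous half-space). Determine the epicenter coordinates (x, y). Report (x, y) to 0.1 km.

Distance from S−P lag: d = Δt · v_P v_S / (v_P − v_S) = Δt · (5.76·3.50)/(5.76−3.50) ≈ 8.9204·Δt.
So d_A = 67.21, d_B = 125.90, d_C = 358.18 km.
Circle about each station: (x + 93.6)² + (y − 124.5)² = 67.21²; (x + 42.2)² + (y + 15.2)² = 125.90²; (x − 155.0)² + (y + 198.0)² = 358.18².
Subtracting pairs of circle equations eliminates x²+y² and gives linear equations (the radical axes):
102.8 x − 279.4 y = -33582.96
497.2 x − 645.0 y = -84807.94
Solving the 2×2 system: x ≈ -28.0, y ≈ 109.9 km.
Check against A (with the unrounded x, y): √((x + 93.6)²+(y − 124.5)²) = 67.19 ≈ 67.21 km. ✓

-28.0 km east, 109.9 km north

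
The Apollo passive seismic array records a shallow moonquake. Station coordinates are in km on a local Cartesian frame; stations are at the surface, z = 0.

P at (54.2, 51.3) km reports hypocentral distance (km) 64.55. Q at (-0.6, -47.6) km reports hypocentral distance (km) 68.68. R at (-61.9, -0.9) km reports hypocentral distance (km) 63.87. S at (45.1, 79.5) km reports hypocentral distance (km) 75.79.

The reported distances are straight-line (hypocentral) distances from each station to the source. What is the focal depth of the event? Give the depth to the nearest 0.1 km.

Each station gives a sphere (x−x_i)² + (y−y_i)² + z² = d_i² (stations at z=0).
Subtracting the P sphere from Q and R: z² cancels, leaving linear equations in x and y:
-109.6 x − 197.8 y = -3853.45
-232.2 x − 104.4 y = -1649.58
Solving: x ≈ -2.204, y ≈ 20.703 km (keep extra digits for the depth step; rounded: -2.2, 20.7).
Then from the P sphere: z² = 64.55² − (x − 54.2)² − (y − 51.3)² with x = -2.204, y = 20.703, so z ≈ 7.008 ≈ 7.0 km.
Check against S (with the unrounded solution): distance 75.79 ≈ 75.79 km. ✓

7.0 km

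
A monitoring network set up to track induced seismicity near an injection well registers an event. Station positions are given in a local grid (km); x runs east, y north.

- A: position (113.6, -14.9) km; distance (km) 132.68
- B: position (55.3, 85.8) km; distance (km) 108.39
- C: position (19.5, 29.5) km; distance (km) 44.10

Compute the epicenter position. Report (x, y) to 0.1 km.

-17.5 km east, 5.5 km north

Circle about each station: (x − 113.6)² + (y + 14.9)² = 132.68²; (x − 55.3)² + (y − 85.8)² = 108.39²; (x − 19.5)² + (y − 29.5)² = 44.10².
Subtracting the A equation from the B and C equations removes the quadratic terms:
-116.6 x + 201.4 y = 3148.35
-188.2 x + 88.8 y = 3782.70
Solving the 2×2 system: x ≈ -17.5, y ≈ 5.5 km.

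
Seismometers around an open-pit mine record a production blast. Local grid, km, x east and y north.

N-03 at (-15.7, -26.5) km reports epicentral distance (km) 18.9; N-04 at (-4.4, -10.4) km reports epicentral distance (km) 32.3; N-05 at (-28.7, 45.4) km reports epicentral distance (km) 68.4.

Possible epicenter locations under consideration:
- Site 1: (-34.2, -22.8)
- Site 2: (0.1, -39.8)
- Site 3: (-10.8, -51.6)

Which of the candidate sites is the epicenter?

For each candidate, compare |candidate − station| to the reported distance:
Site 1: residuals N-03 0.0, N-04 0.0, N-05 0.0 → max 0.0 km
Site 2: residuals N-03 1.8, N-04 2.6, N-05 21.5 → max 21.5 km
Site 3: residuals N-03 6.7, N-04 9.4, N-05 30.2 → max 30.2 km
Only Site 1 has all residuals ≈ 0.

Site 1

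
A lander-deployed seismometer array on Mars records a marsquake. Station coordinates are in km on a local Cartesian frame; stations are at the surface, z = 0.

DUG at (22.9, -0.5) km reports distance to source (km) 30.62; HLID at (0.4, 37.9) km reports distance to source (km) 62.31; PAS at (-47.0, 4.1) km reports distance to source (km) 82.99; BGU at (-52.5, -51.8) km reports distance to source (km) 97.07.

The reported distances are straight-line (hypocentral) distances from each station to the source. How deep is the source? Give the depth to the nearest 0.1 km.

z ≈ 28.6 km

Each station gives a sphere (x−x_i)² + (y−y_i)² + z² = d_i² (stations at z=0).
Subtracting the DUG sphere from HLID and PAS: z² cancels, leaving linear equations in x and y:
-45.0 x + 76.8 y = -2033.04
-139.8 x + 9.2 y = -4248.61
Solving: x ≈ 29.798, y ≈ -9.012 km (keep extra digits for the depth step; rounded: 29.8, -9.0).
Then from the DUG sphere: z² = 30.62² − (x − 22.9)² − (y + 0.5)² with x = 29.798, y = -9.012, so z ≈ 28.593 ≈ 28.6 km.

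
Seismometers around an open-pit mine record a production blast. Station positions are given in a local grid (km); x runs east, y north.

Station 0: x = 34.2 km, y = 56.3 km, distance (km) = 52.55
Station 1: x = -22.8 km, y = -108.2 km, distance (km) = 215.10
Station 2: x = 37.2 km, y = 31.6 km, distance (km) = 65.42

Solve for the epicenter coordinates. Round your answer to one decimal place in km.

x ≈ 81.0 km, y ≈ 80.2 km

Circle about each station: (x − 34.2)² + (y − 56.3)² = 52.55²; (x + 22.8)² + (y + 108.2)² = 215.10²; (x − 37.2)² + (y − 31.6)² = 65.42².
Subtracting pairs of circle equations eliminates x²+y² and gives linear equations (the radical axes):
-114.0 x − 329.0 y = -35618.76
6.0 x − 49.4 y = -3475.20
Solving the 2×2 system: x ≈ 81.0, y ≈ 80.2 km.
Check against Station 0 (with the unrounded x, y): √((x − 34.2)²+(y − 56.3)²) = 52.56 ≈ 52.55 km. ✓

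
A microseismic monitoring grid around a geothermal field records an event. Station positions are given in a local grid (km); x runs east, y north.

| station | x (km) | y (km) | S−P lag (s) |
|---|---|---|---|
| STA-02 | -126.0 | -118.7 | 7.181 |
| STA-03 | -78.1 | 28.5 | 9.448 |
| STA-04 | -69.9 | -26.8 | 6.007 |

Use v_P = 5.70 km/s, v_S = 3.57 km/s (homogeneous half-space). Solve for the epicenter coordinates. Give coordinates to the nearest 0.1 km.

(-122.3, -50.2)

Distance from S−P lag: d = Δt · v_P v_S / (v_P − v_S) = Δt · (5.70·3.57)/(5.70−3.57) ≈ 9.5535·Δt.
So d_STA-02 = 68.60, d_STA-03 = 90.26, d_STA-04 = 57.39 km.
Circle about each station: (x + 126.0)² + (y + 118.7)² = 68.60²; (x + 78.1)² + (y − 28.5)² = 90.26²; (x + 69.9)² + (y + 26.8)² = 57.39².
Subtracting the STA-02 equation from the STA-03 and STA-04 equations removes the quadratic terms:
95.8 x + 294.4 y = -26494.74
112.2 x + 183.8 y = -22949.09
Solving the 2×2 system: x ≈ -122.3, y ≈ -50.2 km.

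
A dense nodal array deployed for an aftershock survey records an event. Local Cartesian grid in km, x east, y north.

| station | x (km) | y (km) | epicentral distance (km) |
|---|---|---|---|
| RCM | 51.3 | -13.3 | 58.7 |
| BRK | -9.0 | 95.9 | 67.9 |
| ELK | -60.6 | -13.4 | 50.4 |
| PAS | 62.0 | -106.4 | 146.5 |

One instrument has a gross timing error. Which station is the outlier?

ELK

Solve using three stations at a time. Using RCM, BRK, PAS (subtract circle equations pairwise → linear system) gives (x, y) ≈ (14.0, 32.0).
Distances from that point to each station vs reported:
  RCM: calculated 58.7 vs reported 58.7 → residual 0.0 km
  BRK: calculated 67.9 vs reported 67.9 → residual 0.0 km
  ELK: calculated 87.3 vs reported 50.4 → residual 36.9 km
  PAS: calculated 146.5 vs reported 146.5 → residual 0.0 km
RCM, BRK, PAS are mutually consistent (residuals ≈ 0); ELK is off by 36.9 km.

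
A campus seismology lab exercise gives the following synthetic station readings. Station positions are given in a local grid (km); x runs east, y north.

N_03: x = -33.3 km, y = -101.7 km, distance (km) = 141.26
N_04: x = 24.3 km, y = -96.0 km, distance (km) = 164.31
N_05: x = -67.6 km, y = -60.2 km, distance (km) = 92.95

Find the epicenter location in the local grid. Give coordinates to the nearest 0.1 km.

-78.6 km east, 32.1 km north

Circle about each station: (x + 33.3)² + (y + 101.7)² = 141.26²; (x − 24.3)² + (y + 96.0)² = 164.31²; (x + 67.6)² + (y + 60.2)² = 92.95².
Subtracting pairs of circle equations eliminates x²+y² and gives linear equations (the radical axes):
115.2 x + 11.4 y = -8688.68
-68.6 x + 83.0 y = 8056.71
Solving the 2×2 system: x ≈ -78.6, y ≈ 32.1 km.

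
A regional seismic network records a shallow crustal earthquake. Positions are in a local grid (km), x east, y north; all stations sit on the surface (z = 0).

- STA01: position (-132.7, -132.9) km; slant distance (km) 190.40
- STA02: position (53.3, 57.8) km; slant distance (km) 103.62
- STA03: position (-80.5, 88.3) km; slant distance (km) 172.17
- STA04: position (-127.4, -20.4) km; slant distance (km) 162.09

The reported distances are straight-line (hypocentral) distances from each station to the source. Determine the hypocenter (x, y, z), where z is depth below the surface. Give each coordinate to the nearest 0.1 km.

Each station gives a sphere (x−x_i)² + (y−y_i)² + z² = d_i² (stations at z=0).
Subtracting the STA01 sphere from STA02 and STA03: z² cancels, leaving linear equations in x and y:
372.0 x + 381.4 y = -3574.91
104.4 x + 442.4 y = -14384.91
Solving: x ≈ 31.300, y ≈ -39.902 km (keep extra digits for the depth step; rounded: 31.3, -39.9).
Then from the STA01 sphere: z² = 190.40² − (x + 132.7)² − (y + 132.9)² with x = 31.300, y = -39.902, so z ≈ 26.599 ≈ 26.6 km.

x ≈ 31.3 km, y ≈ -39.9 km, depth ≈ 26.6 km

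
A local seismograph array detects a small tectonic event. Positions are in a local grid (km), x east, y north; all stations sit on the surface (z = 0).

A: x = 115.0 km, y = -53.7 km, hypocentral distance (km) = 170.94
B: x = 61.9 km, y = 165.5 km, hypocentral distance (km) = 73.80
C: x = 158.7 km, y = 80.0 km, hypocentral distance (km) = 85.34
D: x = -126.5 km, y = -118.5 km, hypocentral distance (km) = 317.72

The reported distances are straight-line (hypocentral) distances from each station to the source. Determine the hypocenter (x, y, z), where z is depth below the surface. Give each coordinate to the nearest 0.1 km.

(90.0, 110.5, 40.4)

Each station gives a sphere (x−x_i)² + (y−y_i)² + z² = d_i² (stations at z=0).
Subtracting the A sphere from B and C: z² cancels, leaving linear equations in x and y:
-106.2 x + 438.4 y = 38887.21
87.4 x + 267.4 y = 37414.57
Solving: x ≈ 89.998, y ≈ 110.504 km (keep extra digits for the depth step; rounded: 90.0, 110.5).
Then from the A sphere: z² = 170.94² − (x − 115.0)² − (y + 53.7)² with x = 89.998, y = 110.504, so z ≈ 40.403 ≈ 40.4 km.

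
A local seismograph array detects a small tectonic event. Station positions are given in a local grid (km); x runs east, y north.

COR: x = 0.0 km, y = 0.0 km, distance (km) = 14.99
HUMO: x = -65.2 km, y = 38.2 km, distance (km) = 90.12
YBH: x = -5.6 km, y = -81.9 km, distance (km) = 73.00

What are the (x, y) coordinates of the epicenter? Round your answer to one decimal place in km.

Circle about each station: x² + y² = 14.99²; (x + 65.2)² + (y − 38.2)² = 90.12²; (x + 5.6)² + (y + 81.9)² = 73.00².
Subtracting the COR equation from the HUMO and YBH equations removes the quadratic terms:
-130.4 x + 76.4 y = -2186.63
-11.2 x − 163.8 y = 1634.67
Solving the 2×2 system: x ≈ 10.5, y ≈ -10.7 km.

10.5 km east, -10.7 km north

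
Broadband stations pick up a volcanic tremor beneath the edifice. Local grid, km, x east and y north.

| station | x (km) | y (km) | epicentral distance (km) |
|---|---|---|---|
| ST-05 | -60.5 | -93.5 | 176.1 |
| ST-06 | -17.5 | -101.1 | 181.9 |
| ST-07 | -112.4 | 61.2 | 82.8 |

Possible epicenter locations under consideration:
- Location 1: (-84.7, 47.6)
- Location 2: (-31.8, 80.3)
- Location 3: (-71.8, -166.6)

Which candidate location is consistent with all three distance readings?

Location 2

For each candidate, compare |candidate − station| to the reported distance:
Location 1: residuals ST-05 32.9, ST-06 18.7, ST-07 51.9 → max 51.9 km
Location 2: residuals ST-05 0.1, ST-06 0.1, ST-07 0.0 → max 0.1 km
Location 3: residuals ST-05 102.1, ST-06 96.8, ST-07 148.6 → max 148.6 km
Only Location 2 has all residuals ≈ 0.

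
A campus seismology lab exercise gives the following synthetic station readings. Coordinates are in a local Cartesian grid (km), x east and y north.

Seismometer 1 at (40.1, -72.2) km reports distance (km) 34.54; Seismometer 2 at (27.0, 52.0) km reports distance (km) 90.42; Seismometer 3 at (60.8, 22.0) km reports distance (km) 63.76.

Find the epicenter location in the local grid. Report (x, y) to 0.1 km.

Circle about each station: (x − 40.1)² + (y + 72.2)² = 34.54²; (x − 27.0)² + (y − 52.0)² = 90.42²; (x − 60.8)² + (y − 22.0)² = 63.76².
Subtracting pairs of circle equations eliminates x²+y² and gives linear equations (the radical axes):
-26.2 x + 248.4 y = -10370.61
41.4 x + 188.4 y = -5512.54
Solving the 2×2 system: x ≈ 38.4, y ≈ -37.7 km.
Check against Seismometer 1 (with the unrounded x, y): √((x − 40.1)²+(y + 72.2)²) = 34.54 ≈ 34.54 km. ✓

(38.4, -37.7)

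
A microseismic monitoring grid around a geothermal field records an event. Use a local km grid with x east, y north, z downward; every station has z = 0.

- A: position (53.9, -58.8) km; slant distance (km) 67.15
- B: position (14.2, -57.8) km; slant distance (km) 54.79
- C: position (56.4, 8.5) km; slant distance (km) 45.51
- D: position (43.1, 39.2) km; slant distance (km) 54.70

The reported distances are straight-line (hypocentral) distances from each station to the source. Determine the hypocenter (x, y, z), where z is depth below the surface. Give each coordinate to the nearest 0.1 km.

(16.4, -5.6, 16.5)

Each station gives a sphere (x−x_i)² + (y−y_i)² + z² = d_i² (stations at z=0).
Subtracting the A sphere from B and C: z² cancels, leaving linear equations in x and y:
-79.4 x + 2.0 y = -1312.99
5.0 x + 134.6 y = -671.48
Solving: x ≈ 16.395, y ≈ -5.598 km (keep extra digits for the depth step; rounded: 16.4, -5.6).
Then from the A sphere: z² = 67.15² − (x − 53.9)² − (y + 58.8)² with x = 16.395, y = -5.598, so z ≈ 16.494 ≈ 16.5 km.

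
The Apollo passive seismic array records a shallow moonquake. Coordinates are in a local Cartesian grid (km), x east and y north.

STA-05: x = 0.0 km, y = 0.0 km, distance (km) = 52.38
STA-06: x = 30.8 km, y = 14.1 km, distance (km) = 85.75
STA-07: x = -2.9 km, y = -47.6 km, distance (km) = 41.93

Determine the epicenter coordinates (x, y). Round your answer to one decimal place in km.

Circle about each station: x² + y² = 52.38²; (x − 30.8)² + (y − 14.1)² = 85.75²; (x + 2.9)² + (y + 47.6)² = 41.93².
Subtracting the STA-05 equation from the STA-06 and STA-07 equations removes the quadratic terms:
61.6 x + 28.2 y = -3461.95
-5.8 x − 95.2 y = 3259.71
Solving the 2×2 system: x ≈ -41.7, y ≈ -31.7 km.
Check against STA-05 (with the unrounded x, y): √(x²+y²) = 52.37 ≈ 52.38 km. ✓

(-41.7, -31.7)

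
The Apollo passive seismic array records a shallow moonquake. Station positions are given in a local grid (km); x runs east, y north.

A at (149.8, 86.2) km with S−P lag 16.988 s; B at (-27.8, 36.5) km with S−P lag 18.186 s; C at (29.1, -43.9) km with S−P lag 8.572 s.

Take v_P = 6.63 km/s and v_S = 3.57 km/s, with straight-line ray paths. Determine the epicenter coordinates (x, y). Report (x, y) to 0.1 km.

Distance from S−P lag: d = Δt · v_P v_S / (v_P − v_S) = Δt · (6.63·3.57)/(6.63−3.57) ≈ 7.7350·Δt.
So d_A = 131.40, d_B = 140.67, d_C = 66.30 km.
Circle about each station: (x − 149.8)² + (y − 86.2)² = 131.40²; (x + 27.8)² + (y − 36.5)² = 140.67²; (x − 29.1)² + (y + 43.9)² = 66.30².
Subtracting pairs of circle equations eliminates x²+y² and gives linear equations (the radical axes):
-355.2 x − 99.4 y = -30287.48
-241.4 x − 260.2 y = -14226.19
Solving the 2×2 system: x ≈ 94.5, y ≈ -33.0 km.
Check against A (with the unrounded x, y): √((x − 149.8)²+(y − 86.2)²) = 131.40 ≈ 131.40 km. ✓

94.5 km east, -33.0 km north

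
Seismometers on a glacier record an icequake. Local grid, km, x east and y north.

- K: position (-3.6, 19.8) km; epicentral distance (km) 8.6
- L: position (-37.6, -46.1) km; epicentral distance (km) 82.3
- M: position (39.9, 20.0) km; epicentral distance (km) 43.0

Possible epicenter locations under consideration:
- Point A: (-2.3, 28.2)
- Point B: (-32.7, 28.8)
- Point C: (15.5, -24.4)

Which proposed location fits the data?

For each candidate, compare |candidate − station| to the reported distance:
Point A: residuals K 0.1, L 0.0, M 0.0 → max 0.1 km
Point B: residuals K 21.9, L 7.2, M 30.1 → max 30.1 km
Point C: residuals K 39.6, L 24.9, M 7.7 → max 39.6 km
Only Point A has all residuals ≈ 0.

Point A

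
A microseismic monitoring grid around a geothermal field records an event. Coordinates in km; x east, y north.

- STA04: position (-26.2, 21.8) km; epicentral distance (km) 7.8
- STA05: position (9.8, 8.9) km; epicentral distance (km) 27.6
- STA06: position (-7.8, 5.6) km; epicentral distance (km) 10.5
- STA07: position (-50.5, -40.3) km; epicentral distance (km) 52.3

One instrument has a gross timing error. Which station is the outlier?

Solve using three stations at a time. Using STA05, STA06, STA07 (subtract circle equations pairwise → linear system) gives (x, y) ≈ (-16.0, -1.0).
Distances from that point to each station vs reported:
  STA04: calculated 25.0 vs reported 7.8 → residual 17.2 km
  STA05: calculated 27.6 vs reported 27.6 → residual 0.0 km
  STA06: calculated 10.5 vs reported 10.5 → residual 0.0 km
  STA07: calculated 52.3 vs reported 52.3 → residual 0.0 km
STA05, STA06, STA07 are mutually consistent (residuals ≈ 0); STA04 is off by 17.2 km.

STA04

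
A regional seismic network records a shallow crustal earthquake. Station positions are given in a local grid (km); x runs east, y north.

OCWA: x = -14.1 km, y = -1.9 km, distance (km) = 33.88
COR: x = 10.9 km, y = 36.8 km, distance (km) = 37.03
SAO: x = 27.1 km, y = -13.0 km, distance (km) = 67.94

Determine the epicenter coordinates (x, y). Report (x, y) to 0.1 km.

x ≈ -25.5 km, y ≈ 30.0 km

Circle about each station: (x + 14.1)² + (y + 1.9)² = 33.88²; (x − 10.9)² + (y − 36.8)² = 37.03²; (x − 27.1)² + (y + 13.0)² = 67.94².
Subtracting the OCWA equation from the COR and SAO equations removes the quadratic terms:
50.0 x + 77.4 y = 1047.26
82.4 x − 22.2 y = -2767.00
Solving the 2×2 system: x ≈ -25.5, y ≈ 30.0 km.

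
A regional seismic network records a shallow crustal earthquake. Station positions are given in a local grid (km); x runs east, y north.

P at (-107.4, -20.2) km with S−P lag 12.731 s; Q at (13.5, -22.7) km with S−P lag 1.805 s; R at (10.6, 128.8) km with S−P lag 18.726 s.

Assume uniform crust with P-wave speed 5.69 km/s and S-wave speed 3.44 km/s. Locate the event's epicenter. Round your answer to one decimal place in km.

x ≈ 2.5 km, y ≈ -33.9 km

Distance from S−P lag: d = Δt · v_P v_S / (v_P − v_S) = Δt · (5.69·3.44)/(5.69−3.44) ≈ 8.6994·Δt.
So d_P = 110.75, d_Q = 15.70, d_R = 162.90 km.
Circle about each station: (x + 107.4)² + (y + 20.2)² = 110.75²; (x − 13.5)² + (y + 22.7)² = 15.70²; (x − 10.6)² + (y − 128.8)² = 162.90².
Subtracting the P equation from the Q and R equations removes the quadratic terms:
241.8 x − 5.0 y = 773.81
236.0 x + 298.0 y = -9511.85
Solving the 2×2 system: x ≈ 2.5, y ≈ -33.9 km.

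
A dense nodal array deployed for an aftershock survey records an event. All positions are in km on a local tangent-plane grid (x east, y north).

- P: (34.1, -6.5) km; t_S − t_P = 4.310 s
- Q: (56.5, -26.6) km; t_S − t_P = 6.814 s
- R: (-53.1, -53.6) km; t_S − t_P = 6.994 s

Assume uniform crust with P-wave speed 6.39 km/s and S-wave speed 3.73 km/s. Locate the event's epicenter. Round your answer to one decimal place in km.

-3.5 km east, -15.3 km north

Distance from S−P lag: d = Δt · v_P v_S / (v_P − v_S) = Δt · (6.39·3.73)/(6.39−3.73) ≈ 8.9604·Δt.
So d_P = 38.62, d_Q = 61.06, d_R = 62.67 km.
Circle about each station: (x − 34.1)² + (y + 6.5)² = 38.62²; (x − 56.5)² + (y + 26.6)² = 61.06²; (x + 53.1)² + (y + 53.6)² = 62.67².
Subtracting pairs of circle equations eliminates x²+y² and gives linear equations (the radical axes):
44.8 x − 40.2 y = 457.93
-174.4 x − 94.2 y = 2051.49
Solving the 2×2 system: x ≈ -3.5, y ≈ -15.3 km.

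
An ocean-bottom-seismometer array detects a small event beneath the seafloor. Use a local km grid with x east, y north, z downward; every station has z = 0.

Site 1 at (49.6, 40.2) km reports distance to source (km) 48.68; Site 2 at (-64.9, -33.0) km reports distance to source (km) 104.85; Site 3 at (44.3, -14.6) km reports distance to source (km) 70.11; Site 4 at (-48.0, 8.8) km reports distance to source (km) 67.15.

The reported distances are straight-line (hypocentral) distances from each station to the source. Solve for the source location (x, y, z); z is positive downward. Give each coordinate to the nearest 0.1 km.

Each station gives a sphere (x−x_i)² + (y−y_i)² + z² = d_i² (stations at z=0).
Subtracting the Site 1 sphere from Site 2 and Site 3: z² cancels, leaving linear equations in x and y:
-229.0 x − 146.4 y = -7398.97
-10.6 x − 109.6 y = -4446.22
Solving: x ≈ 6.795, y ≈ 39.911 km (keep extra digits for the depth step; rounded: 6.8, 39.9).
Then from the Site 1 sphere: z² = 48.68² − (x − 49.6)² − (y − 40.2)² with x = 6.795, y = 39.911, so z ≈ 23.182 ≈ 23.2 km.
Check against Site 4 (with the unrounded solution): distance 67.14 ≈ 67.15 km. ✓

(6.8, 39.9, 23.2)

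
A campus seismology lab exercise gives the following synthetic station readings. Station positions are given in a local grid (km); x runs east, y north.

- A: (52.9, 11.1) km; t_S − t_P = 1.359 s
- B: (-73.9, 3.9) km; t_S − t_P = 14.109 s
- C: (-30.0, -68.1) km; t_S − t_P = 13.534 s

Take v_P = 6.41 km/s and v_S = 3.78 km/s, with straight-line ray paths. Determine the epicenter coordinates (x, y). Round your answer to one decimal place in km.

(54.6, 23.5)

Distance from S−P lag: d = Δt · v_P v_S / (v_P − v_S) = Δt · (6.41·3.78)/(6.41−3.78) ≈ 9.2129·Δt.
So d_A = 12.52, d_B = 129.98, d_C = 124.69 km.
Circle about each station: (x − 52.9)² + (y − 11.1)² = 12.52²; (x + 73.9)² + (y − 3.9)² = 129.98²; (x + 30.0)² + (y + 68.1)² = 124.69².
Subtracting pairs of circle equations eliminates x²+y² and gives linear equations (the radical axes):
-253.6 x − 14.4 y = -14183.25
-165.8 x − 158.4 y = -12774.86
Solving the 2×2 system: x ≈ 54.6, y ≈ 23.5 km.
Check against A (with the unrounded x, y): √((x − 52.9)²+(y − 11.1)²) = 12.52 ≈ 12.52 km. ✓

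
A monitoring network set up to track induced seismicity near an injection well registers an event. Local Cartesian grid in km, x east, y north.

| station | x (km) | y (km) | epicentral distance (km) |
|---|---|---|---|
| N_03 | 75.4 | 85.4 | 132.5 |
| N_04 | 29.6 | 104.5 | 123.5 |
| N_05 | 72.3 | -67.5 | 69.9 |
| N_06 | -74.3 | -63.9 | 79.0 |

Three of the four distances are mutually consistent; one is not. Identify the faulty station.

N_05

Solve using three stations at a time. Using N_03, N_04, N_06 (subtract circle equations pairwise → linear system) gives (x, y) ≈ (-16.5, -10.1).
Distances from that point to each station vs reported:
  N_03: calculated 132.5 vs reported 132.5 → residual 0.0 km
  N_04: calculated 123.5 vs reported 123.5 → residual 0.0 km
  N_05: calculated 105.7 vs reported 69.9 → residual 35.8 km
  N_06: calculated 79.0 vs reported 79.0 → residual 0.0 km
N_03, N_04, N_06 are mutually consistent (residuals ≈ 0); N_05 is off by 35.8 km.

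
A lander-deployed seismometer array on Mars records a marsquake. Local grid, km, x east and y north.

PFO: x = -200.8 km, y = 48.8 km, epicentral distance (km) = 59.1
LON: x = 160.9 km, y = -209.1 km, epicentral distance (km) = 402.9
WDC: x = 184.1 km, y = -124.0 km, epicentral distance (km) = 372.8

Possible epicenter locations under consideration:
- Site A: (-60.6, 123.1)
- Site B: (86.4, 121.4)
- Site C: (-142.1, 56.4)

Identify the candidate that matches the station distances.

For each candidate, compare |candidate − station| to the reported distance:
Site A: residuals PFO 99.6, LON 3.6, WDC 25.0 → max 99.6 km
Site B: residuals PFO 237.1, LON 64.1, WDC 108.7 → max 237.1 km
Site C: residuals PFO 0.1, LON 0.0, WDC 0.0 → max 0.1 km
Only Site C has all residuals ≈ 0.

Site C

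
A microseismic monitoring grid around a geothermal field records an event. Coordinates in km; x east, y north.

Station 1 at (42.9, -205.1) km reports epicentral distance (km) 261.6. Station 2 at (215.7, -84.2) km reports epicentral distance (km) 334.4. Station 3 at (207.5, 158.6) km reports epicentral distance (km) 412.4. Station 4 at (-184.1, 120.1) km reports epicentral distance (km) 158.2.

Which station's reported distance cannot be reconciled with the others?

Solve using three stations at a time. Using Station 1, Station 3, Station 4 (subtract circle equations pairwise → linear system) gives (x, y) ≈ (-156.3, -35.6).
Distances from that point to each station vs reported:
  Station 1: calculated 261.6 vs reported 261.6 → residual 0.0 km
  Station 2: calculated 375.2 vs reported 334.4 → residual 40.8 km
  Station 3: calculated 412.4 vs reported 412.4 → residual 0.0 km
  Station 4: calculated 158.1 vs reported 158.2 → residual 0.1 km
Station 1, Station 3, Station 4 are mutually consistent (residuals ≈ 0); Station 2 is off by 40.8 km.

Station 2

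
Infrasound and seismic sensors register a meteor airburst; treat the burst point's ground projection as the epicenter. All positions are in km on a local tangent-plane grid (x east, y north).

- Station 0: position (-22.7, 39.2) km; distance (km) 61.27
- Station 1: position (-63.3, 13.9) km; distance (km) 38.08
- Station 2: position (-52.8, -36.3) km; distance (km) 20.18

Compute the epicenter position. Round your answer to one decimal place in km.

Circle about each station: (x + 22.7)² + (y − 39.2)² = 61.27²; (x + 63.3)² + (y − 13.9)² = 38.08²; (x + 52.8)² + (y + 36.3)² = 20.18².
Subtracting pairs of circle equations eliminates x²+y² and gives linear equations (the radical axes):
-81.2 x − 50.6 y = 4452.10
-60.2 x − 151.0 y = 5400.38
Solving the 2×2 system: x ≈ -43.3, y ≈ -18.5 km.

-43.3 km east, -18.5 km north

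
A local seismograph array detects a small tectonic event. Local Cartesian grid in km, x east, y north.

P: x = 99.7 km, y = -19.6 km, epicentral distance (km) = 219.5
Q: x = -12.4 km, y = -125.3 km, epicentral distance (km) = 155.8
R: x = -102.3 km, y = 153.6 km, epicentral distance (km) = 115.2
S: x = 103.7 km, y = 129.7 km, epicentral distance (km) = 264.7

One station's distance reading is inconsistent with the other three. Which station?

R

Solve using three stations at a time. Using P, Q, S (subtract circle equations pairwise → linear system) gives (x, y) ≈ (-119.7, -12.3).
Distances from that point to each station vs reported:
  P: calculated 219.5 vs reported 219.5 → residual 0.0 km
  Q: calculated 155.8 vs reported 155.8 → residual 0.0 km
  R: calculated 166.8 vs reported 115.2 → residual 51.6 km
  S: calculated 264.7 vs reported 264.7 → residual 0.0 km
P, Q, S are mutually consistent (residuals ≈ 0); R is off by 51.6 km.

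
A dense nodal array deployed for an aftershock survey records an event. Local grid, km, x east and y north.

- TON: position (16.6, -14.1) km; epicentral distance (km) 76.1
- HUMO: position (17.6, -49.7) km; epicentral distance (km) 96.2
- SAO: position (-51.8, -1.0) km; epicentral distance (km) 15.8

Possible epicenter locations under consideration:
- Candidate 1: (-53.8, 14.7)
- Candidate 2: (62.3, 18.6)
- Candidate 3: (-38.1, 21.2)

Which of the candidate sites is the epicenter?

Candidate 1

For each candidate, compare |candidate − station| to the reported distance:
Candidate 1: residuals TON 0.0, HUMO 0.0, SAO 0.0 → max 0.0 km
Candidate 2: residuals TON 19.9, HUMO 14.6, SAO 100.0 → max 100.0 km
Candidate 3: residuals TON 11.0, HUMO 6.0, SAO 10.3 → max 11.0 km
Only Candidate 1 has all residuals ≈ 0.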